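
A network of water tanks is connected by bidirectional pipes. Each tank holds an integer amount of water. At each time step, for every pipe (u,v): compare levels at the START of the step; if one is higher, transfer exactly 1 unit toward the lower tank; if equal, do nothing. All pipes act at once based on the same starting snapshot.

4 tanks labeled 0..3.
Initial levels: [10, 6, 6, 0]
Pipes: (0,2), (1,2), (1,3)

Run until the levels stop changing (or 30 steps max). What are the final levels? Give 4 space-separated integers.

Step 1: flows [0->2,1=2,1->3] -> levels [9 5 7 1]
Step 2: flows [0->2,2->1,1->3] -> levels [8 5 7 2]
Step 3: flows [0->2,2->1,1->3] -> levels [7 5 7 3]
Step 4: flows [0=2,2->1,1->3] -> levels [7 5 6 4]
Step 5: flows [0->2,2->1,1->3] -> levels [6 5 6 5]
Step 6: flows [0=2,2->1,1=3] -> levels [6 6 5 5]
Step 7: flows [0->2,1->2,1->3] -> levels [5 4 7 6]
Step 8: flows [2->0,2->1,3->1] -> levels [6 6 5 5]
  -> period-2 cycle: step 8 state = step 6 state; never stabilizes
  -> state at step 30: (30-6) mod 2 = 0, same as step 6 -> [6 6 5 5]

Answer: 6 6 5 5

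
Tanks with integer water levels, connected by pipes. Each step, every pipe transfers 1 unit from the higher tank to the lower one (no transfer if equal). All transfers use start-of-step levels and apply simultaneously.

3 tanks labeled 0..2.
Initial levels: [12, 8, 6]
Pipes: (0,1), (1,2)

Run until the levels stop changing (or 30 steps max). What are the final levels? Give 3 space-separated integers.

Step 1: flows [0->1,1->2] -> levels [11 8 7]
Step 2: flows [0->1,1->2] -> levels [10 8 8]
Step 3: flows [0->1,1=2] -> levels [9 9 8]
Step 4: flows [0=1,1->2] -> levels [9 8 9]
Step 5: flows [0->1,2->1] -> levels [8 10 8]
Step 6: flows [1->0,1->2] -> levels [9 8 9]
  -> period-2 cycle: step 6 state = step 4 state; never stabilizes
  -> state at step 30: (30-4) mod 2 = 0, same as step 4 -> [9 8 9]

Answer: 9 8 9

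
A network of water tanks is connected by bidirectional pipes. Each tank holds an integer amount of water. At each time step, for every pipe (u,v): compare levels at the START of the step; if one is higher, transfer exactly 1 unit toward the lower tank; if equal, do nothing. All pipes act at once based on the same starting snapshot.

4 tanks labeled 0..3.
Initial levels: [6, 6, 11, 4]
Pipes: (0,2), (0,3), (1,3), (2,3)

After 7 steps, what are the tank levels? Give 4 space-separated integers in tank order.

Step 1: flows [2->0,0->3,1->3,2->3] -> levels [6 5 9 7]
Step 2: flows [2->0,3->0,3->1,2->3] -> levels [8 6 7 6]
Step 3: flows [0->2,0->3,1=3,2->3] -> levels [6 6 7 8]
Step 4: flows [2->0,3->0,3->1,3->2] -> levels [8 7 7 5]
Step 5: flows [0->2,0->3,1->3,2->3] -> levels [6 6 7 8]
  -> period-2 cycle: step 5 state = step 3 state
  -> state at step 7: (7-3) mod 2 = 0, same as step 3 -> [6 6 7 8]

Answer: 6 6 7 8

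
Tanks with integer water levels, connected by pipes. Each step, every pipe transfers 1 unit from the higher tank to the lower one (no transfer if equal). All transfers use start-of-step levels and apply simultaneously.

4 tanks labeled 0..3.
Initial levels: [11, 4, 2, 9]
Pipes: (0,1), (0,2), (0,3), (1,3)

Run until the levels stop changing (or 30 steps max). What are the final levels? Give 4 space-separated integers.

Step 1: flows [0->1,0->2,0->3,3->1] -> levels [8 6 3 9]
Step 2: flows [0->1,0->2,3->0,3->1] -> levels [7 8 4 7]
Step 3: flows [1->0,0->2,0=3,1->3] -> levels [7 6 5 8]
Step 4: flows [0->1,0->2,3->0,3->1] -> levels [6 8 6 6]
Step 5: flows [1->0,0=2,0=3,1->3] -> levels [7 6 6 7]
Step 6: flows [0->1,0->2,0=3,3->1] -> levels [5 8 7 6]
Step 7: flows [1->0,2->0,3->0,1->3] -> levels [8 6 6 6]
Step 8: flows [0->1,0->2,0->3,1=3] -> levels [5 7 7 7]
Step 9: flows [1->0,2->0,3->0,1=3] -> levels [8 6 6 6]
  -> period-2 cycle: step 9 state = step 7 state; never stabilizes
  -> state at step 30: (30-7) mod 2 = 1, same as step 8 -> [5 7 7 7]

Answer: 5 7 7 7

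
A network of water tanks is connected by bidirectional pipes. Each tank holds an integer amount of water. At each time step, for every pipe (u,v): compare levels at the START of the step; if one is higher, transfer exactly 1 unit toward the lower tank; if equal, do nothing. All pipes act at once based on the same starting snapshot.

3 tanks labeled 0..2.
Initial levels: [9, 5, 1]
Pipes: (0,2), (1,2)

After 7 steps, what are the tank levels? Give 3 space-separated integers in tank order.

Answer: 5 5 5

Derivation:
Step 1: flows [0->2,1->2] -> levels [8 4 3]
Step 2: flows [0->2,1->2] -> levels [7 3 5]
Step 3: flows [0->2,2->1] -> levels [6 4 5]
Step 4: flows [0->2,2->1] -> levels [5 5 5]
Step 5: flows [0=2,1=2] -> levels [5 5 5]
  -> stable; steps 6..7 unchanged -> [5 5 5]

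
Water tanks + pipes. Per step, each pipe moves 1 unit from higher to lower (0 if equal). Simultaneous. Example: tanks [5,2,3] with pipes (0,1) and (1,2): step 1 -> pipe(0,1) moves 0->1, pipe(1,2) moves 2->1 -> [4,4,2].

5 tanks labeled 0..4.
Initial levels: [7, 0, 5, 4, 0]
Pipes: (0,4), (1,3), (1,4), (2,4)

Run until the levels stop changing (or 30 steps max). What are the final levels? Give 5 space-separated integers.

Step 1: flows [0->4,3->1,1=4,2->4] -> levels [6 1 4 3 2]
Step 2: flows [0->4,3->1,4->1,2->4] -> levels [5 3 3 2 3]
Step 3: flows [0->4,1->3,1=4,2=4] -> levels [4 2 3 3 4]
Step 4: flows [0=4,3->1,4->1,4->2] -> levels [4 4 4 2 2]
Step 5: flows [0->4,1->3,1->4,2->4] -> levels [3 2 3 3 5]
Step 6: flows [4->0,3->1,4->1,4->2] -> levels [4 4 4 2 2]
  -> period-2 cycle: step 6 state = step 4 state; never stabilizes
  -> state at step 30: (30-4) mod 2 = 0, same as step 4 -> [4 4 4 2 2]

Answer: 4 4 4 2 2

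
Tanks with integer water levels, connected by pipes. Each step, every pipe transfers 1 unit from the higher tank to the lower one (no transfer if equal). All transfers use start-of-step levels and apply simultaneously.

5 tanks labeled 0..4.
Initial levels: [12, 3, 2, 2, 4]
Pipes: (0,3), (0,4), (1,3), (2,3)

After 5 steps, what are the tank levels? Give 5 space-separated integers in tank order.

Step 1: flows [0->3,0->4,1->3,2=3] -> levels [10 2 2 4 5]
Step 2: flows [0->3,0->4,3->1,3->2] -> levels [8 3 3 3 6]
Step 3: flows [0->3,0->4,1=3,2=3] -> levels [6 3 3 4 7]
Step 4: flows [0->3,4->0,3->1,3->2] -> levels [6 4 4 3 6]
Step 5: flows [0->3,0=4,1->3,2->3] -> levels [5 3 3 6 6]

Answer: 5 3 3 6 6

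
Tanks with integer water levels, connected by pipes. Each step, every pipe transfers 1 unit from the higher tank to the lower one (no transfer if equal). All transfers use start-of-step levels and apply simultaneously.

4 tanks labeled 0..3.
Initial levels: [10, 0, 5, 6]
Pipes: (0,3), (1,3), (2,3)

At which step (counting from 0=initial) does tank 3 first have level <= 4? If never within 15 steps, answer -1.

Step 1: flows [0->3,3->1,3->2] -> levels [9 1 6 5]
Step 2: flows [0->3,3->1,2->3] -> levels [8 2 5 6]
Step 3: flows [0->3,3->1,3->2] -> levels [7 3 6 5]
Step 4: flows [0->3,3->1,2->3] -> levels [6 4 5 6]
Step 5: flows [0=3,3->1,3->2] -> levels [6 5 6 4]
Tank 3 first reaches <=4 at step 5

Answer: 5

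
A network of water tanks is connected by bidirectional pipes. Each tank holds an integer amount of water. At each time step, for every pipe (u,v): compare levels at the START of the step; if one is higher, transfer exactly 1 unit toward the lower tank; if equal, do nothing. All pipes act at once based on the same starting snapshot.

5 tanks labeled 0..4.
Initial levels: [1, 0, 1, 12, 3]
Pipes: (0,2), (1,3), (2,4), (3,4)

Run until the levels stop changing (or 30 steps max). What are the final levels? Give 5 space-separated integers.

Step 1: flows [0=2,3->1,4->2,3->4] -> levels [1 1 2 10 3]
Step 2: flows [2->0,3->1,4->2,3->4] -> levels [2 2 2 8 3]
Step 3: flows [0=2,3->1,4->2,3->4] -> levels [2 3 3 6 3]
Step 4: flows [2->0,3->1,2=4,3->4] -> levels [3 4 2 4 4]
Step 5: flows [0->2,1=3,4->2,3=4] -> levels [2 4 4 4 3]
Step 6: flows [2->0,1=3,2->4,3->4] -> levels [3 4 2 3 5]
Step 7: flows [0->2,1->3,4->2,4->3] -> levels [2 3 4 5 3]
Step 8: flows [2->0,3->1,2->4,3->4] -> levels [3 4 2 3 5]
  -> period-2 cycle: step 8 state = step 6 state; never stabilizes
  -> state at step 30: (30-6) mod 2 = 0, same as step 6 -> [3 4 2 3 5]

Answer: 3 4 2 3 5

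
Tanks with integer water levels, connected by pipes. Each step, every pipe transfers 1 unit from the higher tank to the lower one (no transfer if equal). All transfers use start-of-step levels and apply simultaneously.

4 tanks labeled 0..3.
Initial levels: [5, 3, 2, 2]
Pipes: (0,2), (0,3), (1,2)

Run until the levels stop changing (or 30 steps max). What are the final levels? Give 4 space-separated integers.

Answer: 4 3 2 3

Derivation:
Step 1: flows [0->2,0->3,1->2] -> levels [3 2 4 3]
Step 2: flows [2->0,0=3,2->1] -> levels [4 3 2 3]
Step 3: flows [0->2,0->3,1->2] -> levels [2 2 4 4]
Step 4: flows [2->0,3->0,2->1] -> levels [4 3 2 3]
  -> period-2 cycle: step 4 state = step 2 state; never stabilizes
  -> state at step 30: (30-2) mod 2 = 0, same as step 2 -> [4 3 2 3]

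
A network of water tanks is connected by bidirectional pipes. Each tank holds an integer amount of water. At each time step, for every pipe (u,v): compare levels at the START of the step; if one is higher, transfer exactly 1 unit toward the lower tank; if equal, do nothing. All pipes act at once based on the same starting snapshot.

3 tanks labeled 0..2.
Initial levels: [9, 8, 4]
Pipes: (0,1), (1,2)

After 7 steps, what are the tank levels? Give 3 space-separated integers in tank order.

Step 1: flows [0->1,1->2] -> levels [8 8 5]
Step 2: flows [0=1,1->2] -> levels [8 7 6]
Step 3: flows [0->1,1->2] -> levels [7 7 7]
Step 4: flows [0=1,1=2] -> levels [7 7 7]
  -> stable; steps 5..7 unchanged -> [7 7 7]

Answer: 7 7 7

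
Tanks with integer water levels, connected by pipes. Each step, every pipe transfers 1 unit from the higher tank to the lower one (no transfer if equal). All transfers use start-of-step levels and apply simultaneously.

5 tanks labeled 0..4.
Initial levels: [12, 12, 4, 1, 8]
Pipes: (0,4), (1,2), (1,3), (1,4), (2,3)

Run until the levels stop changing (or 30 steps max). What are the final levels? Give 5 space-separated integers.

Step 1: flows [0->4,1->2,1->3,1->4,2->3] -> levels [11 9 4 3 10]
Step 2: flows [0->4,1->2,1->3,4->1,2->3] -> levels [10 8 4 5 10]
Step 3: flows [0=4,1->2,1->3,4->1,3->2] -> levels [10 7 6 5 9]
Step 4: flows [0->4,1->2,1->3,4->1,2->3] -> levels [9 6 6 7 9]
Step 5: flows [0=4,1=2,3->1,4->1,3->2] -> levels [9 8 7 5 8]
Step 6: flows [0->4,1->2,1->3,1=4,2->3] -> levels [8 6 7 7 9]
Step 7: flows [4->0,2->1,3->1,4->1,2=3] -> levels [9 9 6 6 7]
Step 8: flows [0->4,1->2,1->3,1->4,2=3] -> levels [8 6 7 7 9]
  -> period-2 cycle: step 8 state = step 6 state; never stabilizes
  -> state at step 30: (30-6) mod 2 = 0, same as step 6 -> [8 6 7 7 9]

Answer: 8 6 7 7 9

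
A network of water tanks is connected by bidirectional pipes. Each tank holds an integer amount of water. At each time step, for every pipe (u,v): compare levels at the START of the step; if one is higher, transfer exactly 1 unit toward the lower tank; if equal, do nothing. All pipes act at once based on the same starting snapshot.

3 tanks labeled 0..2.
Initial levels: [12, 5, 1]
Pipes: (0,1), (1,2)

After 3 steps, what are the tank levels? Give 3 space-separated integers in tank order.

Step 1: flows [0->1,1->2] -> levels [11 5 2]
Step 2: flows [0->1,1->2] -> levels [10 5 3]
Step 3: flows [0->1,1->2] -> levels [9 5 4]

Answer: 9 5 4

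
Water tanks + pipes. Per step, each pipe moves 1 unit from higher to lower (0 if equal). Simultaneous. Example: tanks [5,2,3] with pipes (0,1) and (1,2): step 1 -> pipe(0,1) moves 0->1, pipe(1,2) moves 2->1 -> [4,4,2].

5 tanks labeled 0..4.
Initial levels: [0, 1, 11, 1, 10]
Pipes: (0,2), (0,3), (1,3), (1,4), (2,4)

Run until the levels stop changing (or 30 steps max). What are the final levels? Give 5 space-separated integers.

Step 1: flows [2->0,3->0,1=3,4->1,2->4] -> levels [2 2 9 0 10]
Step 2: flows [2->0,0->3,1->3,4->1,4->2] -> levels [2 2 9 2 8]
Step 3: flows [2->0,0=3,1=3,4->1,2->4] -> levels [3 3 7 2 8]
Step 4: flows [2->0,0->3,1->3,4->1,4->2] -> levels [3 3 7 4 6]
Step 5: flows [2->0,3->0,3->1,4->1,2->4] -> levels [5 5 5 2 6]
Step 6: flows [0=2,0->3,1->3,4->1,4->2] -> levels [4 5 6 4 4]
Step 7: flows [2->0,0=3,1->3,1->4,2->4] -> levels [5 3 4 5 6]
Step 8: flows [0->2,0=3,3->1,4->1,4->2] -> levels [4 5 6 4 4]
  -> period-2 cycle: step 8 state = step 6 state; never stabilizes
  -> state at step 30: (30-6) mod 2 = 0, same as step 6 -> [4 5 6 4 4]

Answer: 4 5 6 4 4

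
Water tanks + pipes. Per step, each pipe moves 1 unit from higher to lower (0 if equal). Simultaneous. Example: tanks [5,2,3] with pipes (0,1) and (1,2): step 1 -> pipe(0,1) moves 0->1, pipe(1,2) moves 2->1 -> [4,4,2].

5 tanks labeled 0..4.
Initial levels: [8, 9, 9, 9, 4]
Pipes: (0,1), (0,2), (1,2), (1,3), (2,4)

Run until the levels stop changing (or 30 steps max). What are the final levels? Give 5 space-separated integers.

Answer: 8 9 6 8 8

Derivation:
Step 1: flows [1->0,2->0,1=2,1=3,2->4] -> levels [10 8 7 9 5]
Step 2: flows [0->1,0->2,1->2,3->1,2->4] -> levels [8 9 8 8 6]
Step 3: flows [1->0,0=2,1->2,1->3,2->4] -> levels [9 6 8 9 7]
Step 4: flows [0->1,0->2,2->1,3->1,2->4] -> levels [7 9 7 8 8]
Step 5: flows [1->0,0=2,1->2,1->3,4->2] -> levels [8 6 9 9 7]
Step 6: flows [0->1,2->0,2->1,3->1,2->4] -> levels [8 9 6 8 8]
Step 7: flows [1->0,0->2,1->2,1->3,4->2] -> levels [8 6 9 9 7]
  -> period-2 cycle: step 7 state = step 5 state; never stabilizes
  -> state at step 30: (30-5) mod 2 = 1, same as step 6 -> [8 9 6 8 8]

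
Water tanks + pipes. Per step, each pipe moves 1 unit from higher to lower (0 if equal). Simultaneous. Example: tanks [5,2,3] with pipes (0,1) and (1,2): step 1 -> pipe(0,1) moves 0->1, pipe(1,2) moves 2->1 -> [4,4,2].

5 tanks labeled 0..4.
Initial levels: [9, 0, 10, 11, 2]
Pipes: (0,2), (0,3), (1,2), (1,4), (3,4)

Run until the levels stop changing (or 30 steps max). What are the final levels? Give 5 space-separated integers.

Answer: 8 7 5 5 7

Derivation:
Step 1: flows [2->0,3->0,2->1,4->1,3->4] -> levels [11 2 8 9 2]
Step 2: flows [0->2,0->3,2->1,1=4,3->4] -> levels [9 3 8 9 3]
Step 3: flows [0->2,0=3,2->1,1=4,3->4] -> levels [8 4 8 8 4]
Step 4: flows [0=2,0=3,2->1,1=4,3->4] -> levels [8 5 7 7 5]
Step 5: flows [0->2,0->3,2->1,1=4,3->4] -> levels [6 6 7 7 6]
Step 6: flows [2->0,3->0,2->1,1=4,3->4] -> levels [8 7 5 5 7]
Step 7: flows [0->2,0->3,1->2,1=4,4->3] -> levels [6 6 7 7 6]
  -> period-2 cycle: step 7 state = step 5 state; never stabilizes
  -> state at step 30: (30-5) mod 2 = 1, same as step 6 -> [8 7 5 5 7]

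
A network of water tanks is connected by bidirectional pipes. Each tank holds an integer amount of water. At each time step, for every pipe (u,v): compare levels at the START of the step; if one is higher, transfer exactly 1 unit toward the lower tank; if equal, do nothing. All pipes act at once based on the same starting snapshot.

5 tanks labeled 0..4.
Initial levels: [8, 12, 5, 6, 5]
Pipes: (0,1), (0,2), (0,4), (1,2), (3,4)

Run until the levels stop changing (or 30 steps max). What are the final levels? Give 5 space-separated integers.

Answer: 9 7 7 7 6

Derivation:
Step 1: flows [1->0,0->2,0->4,1->2,3->4] -> levels [7 10 7 5 7]
Step 2: flows [1->0,0=2,0=4,1->2,4->3] -> levels [8 8 8 6 6]
Step 3: flows [0=1,0=2,0->4,1=2,3=4] -> levels [7 8 8 6 7]
Step 4: flows [1->0,2->0,0=4,1=2,4->3] -> levels [9 7 7 7 6]
Step 5: flows [0->1,0->2,0->4,1=2,3->4] -> levels [6 8 8 6 8]
Step 6: flows [1->0,2->0,4->0,1=2,4->3] -> levels [9 7 7 7 6]
  -> period-2 cycle: step 6 state = step 4 state; never stabilizes
  -> state at step 30: (30-4) mod 2 = 0, same as step 4 -> [9 7 7 7 6]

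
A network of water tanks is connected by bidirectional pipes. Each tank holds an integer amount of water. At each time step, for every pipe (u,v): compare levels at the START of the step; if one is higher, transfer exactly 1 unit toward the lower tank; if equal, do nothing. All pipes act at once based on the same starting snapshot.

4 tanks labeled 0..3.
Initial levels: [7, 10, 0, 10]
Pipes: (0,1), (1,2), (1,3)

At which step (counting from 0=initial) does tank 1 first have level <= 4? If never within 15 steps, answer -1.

Answer: -1

Derivation:
Step 1: flows [1->0,1->2,1=3] -> levels [8 8 1 10]
Step 2: flows [0=1,1->2,3->1] -> levels [8 8 2 9]
Step 3: flows [0=1,1->2,3->1] -> levels [8 8 3 8]
Step 4: flows [0=1,1->2,1=3] -> levels [8 7 4 8]
Step 5: flows [0->1,1->2,3->1] -> levels [7 8 5 7]
Step 6: flows [1->0,1->2,1->3] -> levels [8 5 6 8]
Step 7: flows [0->1,2->1,3->1] -> levels [7 8 5 7]
  -> period-2 cycle (repeats step 5); tank 1 never drops to <=4
Tank 1 never reaches <=4 within 15 steps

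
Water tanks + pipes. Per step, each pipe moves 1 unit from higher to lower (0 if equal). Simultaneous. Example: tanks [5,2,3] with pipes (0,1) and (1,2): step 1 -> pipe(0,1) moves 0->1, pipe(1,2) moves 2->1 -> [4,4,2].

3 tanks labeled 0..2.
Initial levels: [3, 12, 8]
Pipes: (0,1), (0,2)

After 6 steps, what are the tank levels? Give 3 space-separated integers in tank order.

Answer: 9 7 7

Derivation:
Step 1: flows [1->0,2->0] -> levels [5 11 7]
Step 2: flows [1->0,2->0] -> levels [7 10 6]
Step 3: flows [1->0,0->2] -> levels [7 9 7]
Step 4: flows [1->0,0=2] -> levels [8 8 7]
Step 5: flows [0=1,0->2] -> levels [7 8 8]
Step 6: flows [1->0,2->0] -> levels [9 7 7]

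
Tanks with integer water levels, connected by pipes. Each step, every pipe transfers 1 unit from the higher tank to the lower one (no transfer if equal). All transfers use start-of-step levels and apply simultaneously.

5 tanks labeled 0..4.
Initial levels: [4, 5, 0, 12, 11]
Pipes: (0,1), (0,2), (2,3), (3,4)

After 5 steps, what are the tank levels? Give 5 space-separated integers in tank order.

Answer: 5 3 6 9 9

Derivation:
Step 1: flows [1->0,0->2,3->2,3->4] -> levels [4 4 2 10 12]
Step 2: flows [0=1,0->2,3->2,4->3] -> levels [3 4 4 10 11]
Step 3: flows [1->0,2->0,3->2,4->3] -> levels [5 3 4 10 10]
Step 4: flows [0->1,0->2,3->2,3=4] -> levels [3 4 6 9 10]
Step 5: flows [1->0,2->0,3->2,4->3] -> levels [5 3 6 9 9]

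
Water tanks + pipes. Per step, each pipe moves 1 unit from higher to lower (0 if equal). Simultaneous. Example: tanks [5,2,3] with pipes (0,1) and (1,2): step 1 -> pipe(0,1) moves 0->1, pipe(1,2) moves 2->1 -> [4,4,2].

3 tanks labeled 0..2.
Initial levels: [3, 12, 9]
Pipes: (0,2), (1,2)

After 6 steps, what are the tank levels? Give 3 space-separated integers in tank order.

Answer: 8 8 8

Derivation:
Step 1: flows [2->0,1->2] -> levels [4 11 9]
Step 2: flows [2->0,1->2] -> levels [5 10 9]
Step 3: flows [2->0,1->2] -> levels [6 9 9]
Step 4: flows [2->0,1=2] -> levels [7 9 8]
Step 5: flows [2->0,1->2] -> levels [8 8 8]
Step 6: flows [0=2,1=2] -> levels [8 8 8]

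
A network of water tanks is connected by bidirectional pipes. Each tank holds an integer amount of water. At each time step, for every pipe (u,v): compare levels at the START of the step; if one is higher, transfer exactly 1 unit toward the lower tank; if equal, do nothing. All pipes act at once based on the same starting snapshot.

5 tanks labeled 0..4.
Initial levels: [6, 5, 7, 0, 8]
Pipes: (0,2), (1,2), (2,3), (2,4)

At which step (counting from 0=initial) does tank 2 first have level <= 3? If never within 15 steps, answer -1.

Step 1: flows [2->0,2->1,2->3,4->2] -> levels [7 6 5 1 7]
Step 2: flows [0->2,1->2,2->3,4->2] -> levels [6 5 7 2 6]
Step 3: flows [2->0,2->1,2->3,2->4] -> levels [7 6 3 3 7]
Tank 2 first reaches <=3 at step 3

Answer: 3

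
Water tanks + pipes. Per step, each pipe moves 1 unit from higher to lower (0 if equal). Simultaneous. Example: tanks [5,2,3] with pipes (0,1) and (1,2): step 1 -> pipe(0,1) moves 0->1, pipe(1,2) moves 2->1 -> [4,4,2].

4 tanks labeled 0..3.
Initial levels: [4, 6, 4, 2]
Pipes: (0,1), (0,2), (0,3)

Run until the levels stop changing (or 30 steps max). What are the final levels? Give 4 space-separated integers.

Step 1: flows [1->0,0=2,0->3] -> levels [4 5 4 3]
Step 2: flows [1->0,0=2,0->3] -> levels [4 4 4 4]
Step 3: flows [0=1,0=2,0=3] -> levels [4 4 4 4]
  -> stable (no change)

Answer: 4 4 4 4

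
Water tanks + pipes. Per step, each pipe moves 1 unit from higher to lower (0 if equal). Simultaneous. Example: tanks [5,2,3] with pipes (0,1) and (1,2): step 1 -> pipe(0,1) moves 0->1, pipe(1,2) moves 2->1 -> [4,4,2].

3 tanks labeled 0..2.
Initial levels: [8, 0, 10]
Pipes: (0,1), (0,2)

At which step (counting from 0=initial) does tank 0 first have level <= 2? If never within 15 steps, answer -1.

Step 1: flows [0->1,2->0] -> levels [8 1 9]
Step 2: flows [0->1,2->0] -> levels [8 2 8]
Step 3: flows [0->1,0=2] -> levels [7 3 8]
Step 4: flows [0->1,2->0] -> levels [7 4 7]
Step 5: flows [0->1,0=2] -> levels [6 5 7]
Step 6: flows [0->1,2->0] -> levels [6 6 6]
Step 7: flows [0=1,0=2] -> levels [6 6 6]
  -> stable; tank 0 stays at 6 > 2
Tank 0 never reaches <=2 within 15 steps

Answer: -1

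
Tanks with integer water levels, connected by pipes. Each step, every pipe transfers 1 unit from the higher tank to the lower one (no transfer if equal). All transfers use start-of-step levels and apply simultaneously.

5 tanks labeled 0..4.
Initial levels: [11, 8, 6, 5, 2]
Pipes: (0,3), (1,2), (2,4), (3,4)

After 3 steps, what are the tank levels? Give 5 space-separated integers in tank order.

Step 1: flows [0->3,1->2,2->4,3->4] -> levels [10 7 6 5 4]
Step 2: flows [0->3,1->2,2->4,3->4] -> levels [9 6 6 5 6]
Step 3: flows [0->3,1=2,2=4,4->3] -> levels [8 6 6 7 5]

Answer: 8 6 6 7 5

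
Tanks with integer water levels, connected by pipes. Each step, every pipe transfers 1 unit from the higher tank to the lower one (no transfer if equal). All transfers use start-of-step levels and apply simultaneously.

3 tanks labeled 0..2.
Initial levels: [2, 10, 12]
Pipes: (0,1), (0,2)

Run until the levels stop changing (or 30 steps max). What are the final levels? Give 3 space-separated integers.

Answer: 8 8 8

Derivation:
Step 1: flows [1->0,2->0] -> levels [4 9 11]
Step 2: flows [1->0,2->0] -> levels [6 8 10]
Step 3: flows [1->0,2->0] -> levels [8 7 9]
Step 4: flows [0->1,2->0] -> levels [8 8 8]
Step 5: flows [0=1,0=2] -> levels [8 8 8]
  -> stable (no change)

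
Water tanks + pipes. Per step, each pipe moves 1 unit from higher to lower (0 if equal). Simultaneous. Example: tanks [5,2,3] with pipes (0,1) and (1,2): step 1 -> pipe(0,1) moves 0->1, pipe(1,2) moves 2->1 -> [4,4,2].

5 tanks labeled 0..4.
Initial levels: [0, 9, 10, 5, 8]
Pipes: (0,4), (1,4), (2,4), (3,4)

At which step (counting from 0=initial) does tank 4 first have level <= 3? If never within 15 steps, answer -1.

Answer: -1

Derivation:
Step 1: flows [4->0,1->4,2->4,4->3] -> levels [1 8 9 6 8]
Step 2: flows [4->0,1=4,2->4,4->3] -> levels [2 8 8 7 7]
Step 3: flows [4->0,1->4,2->4,3=4] -> levels [3 7 7 7 8]
Step 4: flows [4->0,4->1,4->2,4->3] -> levels [4 8 8 8 4]
Step 5: flows [0=4,1->4,2->4,3->4] -> levels [4 7 7 7 7]
Step 6: flows [4->0,1=4,2=4,3=4] -> levels [5 7 7 7 6]
Step 7: flows [4->0,1->4,2->4,3->4] -> levels [6 6 6 6 8]
Step 8: flows [4->0,4->1,4->2,4->3] -> levels [7 7 7 7 4]
Step 9: flows [0->4,1->4,2->4,3->4] -> levels [6 6 6 6 8]
  -> period-2 cycle (repeats step 7); tank 4 never drops to <=3
Tank 4 never reaches <=3 within 15 steps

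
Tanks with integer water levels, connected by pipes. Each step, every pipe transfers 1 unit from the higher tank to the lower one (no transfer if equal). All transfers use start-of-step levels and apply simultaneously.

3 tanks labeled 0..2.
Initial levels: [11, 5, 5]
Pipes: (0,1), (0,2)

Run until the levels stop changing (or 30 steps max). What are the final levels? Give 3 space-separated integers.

Step 1: flows [0->1,0->2] -> levels [9 6 6]
Step 2: flows [0->1,0->2] -> levels [7 7 7]
Step 3: flows [0=1,0=2] -> levels [7 7 7]
  -> stable (no change)

Answer: 7 7 7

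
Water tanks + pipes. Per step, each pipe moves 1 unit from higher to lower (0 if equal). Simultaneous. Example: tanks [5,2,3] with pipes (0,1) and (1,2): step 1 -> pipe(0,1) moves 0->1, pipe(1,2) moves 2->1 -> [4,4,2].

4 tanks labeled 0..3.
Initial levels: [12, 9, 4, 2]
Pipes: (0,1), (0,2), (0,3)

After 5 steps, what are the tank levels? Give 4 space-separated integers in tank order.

Step 1: flows [0->1,0->2,0->3] -> levels [9 10 5 3]
Step 2: flows [1->0,0->2,0->3] -> levels [8 9 6 4]
Step 3: flows [1->0,0->2,0->3] -> levels [7 8 7 5]
Step 4: flows [1->0,0=2,0->3] -> levels [7 7 7 6]
Step 5: flows [0=1,0=2,0->3] -> levels [6 7 7 7]

Answer: 6 7 7 7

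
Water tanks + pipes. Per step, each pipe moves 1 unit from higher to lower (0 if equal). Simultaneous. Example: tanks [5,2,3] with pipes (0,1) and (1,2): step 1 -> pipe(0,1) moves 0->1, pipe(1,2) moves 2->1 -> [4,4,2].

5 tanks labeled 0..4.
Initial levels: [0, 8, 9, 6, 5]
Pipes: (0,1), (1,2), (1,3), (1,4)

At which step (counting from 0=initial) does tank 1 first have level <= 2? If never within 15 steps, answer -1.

Step 1: flows [1->0,2->1,1->3,1->4] -> levels [1 6 8 7 6]
Step 2: flows [1->0,2->1,3->1,1=4] -> levels [2 7 7 6 6]
Step 3: flows [1->0,1=2,1->3,1->4] -> levels [3 4 7 7 7]
Step 4: flows [1->0,2->1,3->1,4->1] -> levels [4 6 6 6 6]
Step 5: flows [1->0,1=2,1=3,1=4] -> levels [5 5 6 6 6]
Step 6: flows [0=1,2->1,3->1,4->1] -> levels [5 8 5 5 5]
Step 7: flows [1->0,1->2,1->3,1->4] -> levels [6 4 6 6 6]
Step 8: flows [0->1,2->1,3->1,4->1] -> levels [5 8 5 5 5]
  -> period-2 cycle (repeats step 6); tank 1 never drops to <=2
Tank 1 never reaches <=2 within 15 steps

Answer: -1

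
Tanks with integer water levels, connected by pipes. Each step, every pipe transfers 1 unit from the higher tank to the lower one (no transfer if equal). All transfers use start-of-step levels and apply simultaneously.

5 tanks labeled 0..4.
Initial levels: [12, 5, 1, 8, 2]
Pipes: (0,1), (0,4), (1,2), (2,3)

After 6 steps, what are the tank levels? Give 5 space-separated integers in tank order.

Step 1: flows [0->1,0->4,1->2,3->2] -> levels [10 5 3 7 3]
Step 2: flows [0->1,0->4,1->2,3->2] -> levels [8 5 5 6 4]
Step 3: flows [0->1,0->4,1=2,3->2] -> levels [6 6 6 5 5]
Step 4: flows [0=1,0->4,1=2,2->3] -> levels [5 6 5 6 6]
Step 5: flows [1->0,4->0,1->2,3->2] -> levels [7 4 7 5 5]
Step 6: flows [0->1,0->4,2->1,2->3] -> levels [5 6 5 6 6]

Answer: 5 6 5 6 6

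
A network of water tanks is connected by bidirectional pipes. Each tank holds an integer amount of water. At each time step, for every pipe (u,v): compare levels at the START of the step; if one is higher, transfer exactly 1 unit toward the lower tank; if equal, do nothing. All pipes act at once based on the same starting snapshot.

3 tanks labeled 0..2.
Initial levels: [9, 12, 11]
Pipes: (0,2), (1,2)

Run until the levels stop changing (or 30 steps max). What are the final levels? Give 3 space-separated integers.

Step 1: flows [2->0,1->2] -> levels [10 11 11]
Step 2: flows [2->0,1=2] -> levels [11 11 10]
Step 3: flows [0->2,1->2] -> levels [10 10 12]
Step 4: flows [2->0,2->1] -> levels [11 11 10]
  -> period-2 cycle: step 4 state = step 2 state; never stabilizes
  -> state at step 30: (30-2) mod 2 = 0, same as step 2 -> [11 11 10]

Answer: 11 11 10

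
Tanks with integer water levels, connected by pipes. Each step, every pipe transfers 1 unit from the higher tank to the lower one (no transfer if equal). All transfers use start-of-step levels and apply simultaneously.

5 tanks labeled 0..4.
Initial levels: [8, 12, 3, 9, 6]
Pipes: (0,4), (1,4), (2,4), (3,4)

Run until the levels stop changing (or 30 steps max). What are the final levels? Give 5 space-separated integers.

Step 1: flows [0->4,1->4,4->2,3->4] -> levels [7 11 4 8 8]
Step 2: flows [4->0,1->4,4->2,3=4] -> levels [8 10 5 8 7]
Step 3: flows [0->4,1->4,4->2,3->4] -> levels [7 9 6 7 9]
Step 4: flows [4->0,1=4,4->2,4->3] -> levels [8 9 7 8 6]
Step 5: flows [0->4,1->4,2->4,3->4] -> levels [7 8 6 7 10]
Step 6: flows [4->0,4->1,4->2,4->3] -> levels [8 9 7 8 6]
  -> period-2 cycle: step 6 state = step 4 state; never stabilizes
  -> state at step 30: (30-4) mod 2 = 0, same as step 4 -> [8 9 7 8 6]

Answer: 8 9 7 8 6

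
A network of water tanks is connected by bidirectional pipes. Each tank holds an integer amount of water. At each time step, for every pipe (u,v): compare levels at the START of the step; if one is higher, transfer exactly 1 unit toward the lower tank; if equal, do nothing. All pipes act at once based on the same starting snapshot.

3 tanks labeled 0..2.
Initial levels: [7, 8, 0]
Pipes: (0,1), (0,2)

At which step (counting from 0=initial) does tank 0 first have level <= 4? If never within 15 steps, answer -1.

Step 1: flows [1->0,0->2] -> levels [7 7 1]
Step 2: flows [0=1,0->2] -> levels [6 7 2]
Step 3: flows [1->0,0->2] -> levels [6 6 3]
Step 4: flows [0=1,0->2] -> levels [5 6 4]
Step 5: flows [1->0,0->2] -> levels [5 5 5]
Step 6: flows [0=1,0=2] -> levels [5 5 5]
  -> stable; tank 0 stays at 5 > 4
Tank 0 never reaches <=4 within 15 steps

Answer: -1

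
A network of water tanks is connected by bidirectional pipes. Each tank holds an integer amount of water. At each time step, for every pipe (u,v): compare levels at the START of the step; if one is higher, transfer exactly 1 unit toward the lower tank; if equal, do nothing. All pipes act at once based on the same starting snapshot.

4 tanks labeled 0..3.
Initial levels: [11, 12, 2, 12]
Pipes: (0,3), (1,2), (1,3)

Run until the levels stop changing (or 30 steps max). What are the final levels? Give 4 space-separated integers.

Answer: 9 8 10 10

Derivation:
Step 1: flows [3->0,1->2,1=3] -> levels [12 11 3 11]
Step 2: flows [0->3,1->2,1=3] -> levels [11 10 4 12]
Step 3: flows [3->0,1->2,3->1] -> levels [12 10 5 10]
Step 4: flows [0->3,1->2,1=3] -> levels [11 9 6 11]
Step 5: flows [0=3,1->2,3->1] -> levels [11 9 7 10]
Step 6: flows [0->3,1->2,3->1] -> levels [10 9 8 10]
Step 7: flows [0=3,1->2,3->1] -> levels [10 9 9 9]
Step 8: flows [0->3,1=2,1=3] -> levels [9 9 9 10]
Step 9: flows [3->0,1=2,3->1] -> levels [10 10 9 8]
Step 10: flows [0->3,1->2,1->3] -> levels [9 8 10 10]
Step 11: flows [3->0,2->1,3->1] -> levels [10 10 9 8]
  -> period-2 cycle: step 11 state = step 9 state; never stabilizes
  -> state at step 30: (30-9) mod 2 = 1, same as step 10 -> [9 8 10 10]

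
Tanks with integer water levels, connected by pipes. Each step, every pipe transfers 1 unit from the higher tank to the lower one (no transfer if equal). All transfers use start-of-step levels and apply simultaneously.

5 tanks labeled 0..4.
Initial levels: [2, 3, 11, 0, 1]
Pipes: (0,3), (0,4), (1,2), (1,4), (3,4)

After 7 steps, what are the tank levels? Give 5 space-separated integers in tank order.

Answer: 3 5 4 3 2

Derivation:
Step 1: flows [0->3,0->4,2->1,1->4,4->3] -> levels [0 3 10 2 2]
Step 2: flows [3->0,4->0,2->1,1->4,3=4] -> levels [2 3 9 1 2]
Step 3: flows [0->3,0=4,2->1,1->4,4->3] -> levels [1 3 8 3 2]
Step 4: flows [3->0,4->0,2->1,1->4,3->4] -> levels [3 3 7 1 3]
Step 5: flows [0->3,0=4,2->1,1=4,4->3] -> levels [2 4 6 3 2]
Step 6: flows [3->0,0=4,2->1,1->4,3->4] -> levels [3 4 5 1 4]
Step 7: flows [0->3,4->0,2->1,1=4,4->3] -> levels [3 5 4 3 2]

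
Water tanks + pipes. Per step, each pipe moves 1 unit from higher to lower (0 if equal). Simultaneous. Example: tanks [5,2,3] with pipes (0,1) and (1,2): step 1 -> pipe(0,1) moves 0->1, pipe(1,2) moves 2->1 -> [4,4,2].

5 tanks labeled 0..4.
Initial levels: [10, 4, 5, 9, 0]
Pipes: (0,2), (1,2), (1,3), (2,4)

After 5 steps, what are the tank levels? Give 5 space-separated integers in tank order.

Answer: 6 6 5 6 5

Derivation:
Step 1: flows [0->2,2->1,3->1,2->4] -> levels [9 6 4 8 1]
Step 2: flows [0->2,1->2,3->1,2->4] -> levels [8 6 5 7 2]
Step 3: flows [0->2,1->2,3->1,2->4] -> levels [7 6 6 6 3]
Step 4: flows [0->2,1=2,1=3,2->4] -> levels [6 6 6 6 4]
Step 5: flows [0=2,1=2,1=3,2->4] -> levels [6 6 5 6 5]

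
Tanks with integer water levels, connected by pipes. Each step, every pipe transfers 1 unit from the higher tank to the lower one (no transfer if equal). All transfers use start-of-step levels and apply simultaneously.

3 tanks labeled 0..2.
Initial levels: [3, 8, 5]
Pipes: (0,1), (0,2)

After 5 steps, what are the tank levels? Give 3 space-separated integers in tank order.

Answer: 6 5 5

Derivation:
Step 1: flows [1->0,2->0] -> levels [5 7 4]
Step 2: flows [1->0,0->2] -> levels [5 6 5]
Step 3: flows [1->0,0=2] -> levels [6 5 5]
Step 4: flows [0->1,0->2] -> levels [4 6 6]
Step 5: flows [1->0,2->0] -> levels [6 5 5]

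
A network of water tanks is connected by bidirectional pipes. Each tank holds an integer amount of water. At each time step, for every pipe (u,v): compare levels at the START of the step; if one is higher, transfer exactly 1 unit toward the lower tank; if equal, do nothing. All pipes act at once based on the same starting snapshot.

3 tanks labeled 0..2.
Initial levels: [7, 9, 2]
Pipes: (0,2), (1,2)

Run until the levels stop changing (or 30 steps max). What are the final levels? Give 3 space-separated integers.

Step 1: flows [0->2,1->2] -> levels [6 8 4]
Step 2: flows [0->2,1->2] -> levels [5 7 6]
Step 3: flows [2->0,1->2] -> levels [6 6 6]
Step 4: flows [0=2,1=2] -> levels [6 6 6]
  -> stable (no change)

Answer: 6 6 6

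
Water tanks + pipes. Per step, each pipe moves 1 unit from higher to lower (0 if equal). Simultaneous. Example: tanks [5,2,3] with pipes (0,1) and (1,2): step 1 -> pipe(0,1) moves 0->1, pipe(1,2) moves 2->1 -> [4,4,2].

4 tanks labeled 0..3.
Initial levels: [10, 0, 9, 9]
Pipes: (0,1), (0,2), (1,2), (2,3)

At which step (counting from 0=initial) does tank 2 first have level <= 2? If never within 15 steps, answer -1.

Answer: -1

Derivation:
Step 1: flows [0->1,0->2,2->1,2=3] -> levels [8 2 9 9]
Step 2: flows [0->1,2->0,2->1,2=3] -> levels [8 4 7 9]
Step 3: flows [0->1,0->2,2->1,3->2] -> levels [6 6 8 8]
Step 4: flows [0=1,2->0,2->1,2=3] -> levels [7 7 6 8]
Step 5: flows [0=1,0->2,1->2,3->2] -> levels [6 6 9 7]
Step 6: flows [0=1,2->0,2->1,2->3] -> levels [7 7 6 8]
  -> period-2 cycle (repeats step 4); tank 2 never drops to <=2
Tank 2 never reaches <=2 within 15 steps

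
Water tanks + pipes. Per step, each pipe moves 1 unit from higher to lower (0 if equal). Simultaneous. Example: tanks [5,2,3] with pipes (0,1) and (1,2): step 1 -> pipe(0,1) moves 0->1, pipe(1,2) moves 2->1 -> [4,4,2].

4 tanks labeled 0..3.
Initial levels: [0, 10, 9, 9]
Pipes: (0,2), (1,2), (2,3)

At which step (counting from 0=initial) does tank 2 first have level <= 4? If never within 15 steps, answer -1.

Step 1: flows [2->0,1->2,2=3] -> levels [1 9 9 9]
Step 2: flows [2->0,1=2,2=3] -> levels [2 9 8 9]
Step 3: flows [2->0,1->2,3->2] -> levels [3 8 9 8]
Step 4: flows [2->0,2->1,2->3] -> levels [4 9 6 9]
Step 5: flows [2->0,1->2,3->2] -> levels [5 8 7 8]
Step 6: flows [2->0,1->2,3->2] -> levels [6 7 8 7]
Step 7: flows [2->0,2->1,2->3] -> levels [7 8 5 8]
Step 8: flows [0->2,1->2,3->2] -> levels [6 7 8 7]
  -> period-2 cycle (repeats step 6); tank 2 never drops to <=4
Tank 2 never reaches <=4 within 15 steps

Answer: -1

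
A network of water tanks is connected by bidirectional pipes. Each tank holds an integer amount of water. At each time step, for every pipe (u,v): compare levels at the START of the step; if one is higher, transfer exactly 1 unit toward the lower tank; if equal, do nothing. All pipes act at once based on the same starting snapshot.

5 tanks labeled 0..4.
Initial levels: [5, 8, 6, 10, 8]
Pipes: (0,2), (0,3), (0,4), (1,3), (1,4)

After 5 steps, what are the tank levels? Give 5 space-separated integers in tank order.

Answer: 8 9 6 7 7

Derivation:
Step 1: flows [2->0,3->0,4->0,3->1,1=4] -> levels [8 9 5 8 7]
Step 2: flows [0->2,0=3,0->4,1->3,1->4] -> levels [6 7 6 9 9]
Step 3: flows [0=2,3->0,4->0,3->1,4->1] -> levels [8 9 6 7 7]
Step 4: flows [0->2,0->3,0->4,1->3,1->4] -> levels [5 7 7 9 9]
Step 5: flows [2->0,3->0,4->0,3->1,4->1] -> levels [8 9 6 7 7]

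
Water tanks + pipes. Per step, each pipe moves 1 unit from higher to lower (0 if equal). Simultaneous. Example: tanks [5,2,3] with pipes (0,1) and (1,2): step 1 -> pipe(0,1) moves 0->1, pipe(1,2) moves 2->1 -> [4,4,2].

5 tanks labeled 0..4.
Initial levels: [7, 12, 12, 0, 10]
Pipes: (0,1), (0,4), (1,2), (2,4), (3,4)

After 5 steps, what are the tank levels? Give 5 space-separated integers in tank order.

Step 1: flows [1->0,4->0,1=2,2->4,4->3] -> levels [9 11 11 1 9]
Step 2: flows [1->0,0=4,1=2,2->4,4->3] -> levels [10 10 10 2 9]
Step 3: flows [0=1,0->4,1=2,2->4,4->3] -> levels [9 10 9 3 10]
Step 4: flows [1->0,4->0,1->2,4->2,4->3] -> levels [11 8 11 4 7]
Step 5: flows [0->1,0->4,2->1,2->4,4->3] -> levels [9 10 9 5 8]

Answer: 9 10 9 5 8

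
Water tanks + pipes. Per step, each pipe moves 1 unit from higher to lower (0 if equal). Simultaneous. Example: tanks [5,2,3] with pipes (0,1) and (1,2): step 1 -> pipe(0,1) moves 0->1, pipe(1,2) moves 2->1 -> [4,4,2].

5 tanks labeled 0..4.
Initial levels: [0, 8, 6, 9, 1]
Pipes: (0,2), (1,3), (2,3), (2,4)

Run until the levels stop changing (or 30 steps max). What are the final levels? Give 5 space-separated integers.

Answer: 4 6 6 4 4

Derivation:
Step 1: flows [2->0,3->1,3->2,2->4] -> levels [1 9 5 7 2]
Step 2: flows [2->0,1->3,3->2,2->4] -> levels [2 8 4 7 3]
Step 3: flows [2->0,1->3,3->2,2->4] -> levels [3 7 3 7 4]
Step 4: flows [0=2,1=3,3->2,4->2] -> levels [3 7 5 6 3]
Step 5: flows [2->0,1->3,3->2,2->4] -> levels [4 6 4 6 4]
Step 6: flows [0=2,1=3,3->2,2=4] -> levels [4 6 5 5 4]
Step 7: flows [2->0,1->3,2=3,2->4] -> levels [5 5 3 6 5]
Step 8: flows [0->2,3->1,3->2,4->2] -> levels [4 6 6 4 4]
Step 9: flows [2->0,1->3,2->3,2->4] -> levels [5 5 3 6 5]
  -> period-2 cycle: step 9 state = step 7 state; never stabilizes
  -> state at step 30: (30-7) mod 2 = 1, same as step 8 -> [4 6 6 4 4]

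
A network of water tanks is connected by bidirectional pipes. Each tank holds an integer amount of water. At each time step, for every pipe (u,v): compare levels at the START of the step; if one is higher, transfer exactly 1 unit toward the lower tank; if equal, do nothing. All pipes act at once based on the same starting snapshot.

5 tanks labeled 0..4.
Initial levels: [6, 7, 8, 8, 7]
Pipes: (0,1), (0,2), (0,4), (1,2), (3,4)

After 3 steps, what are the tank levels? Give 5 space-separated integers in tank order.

Answer: 9 7 6 8 6

Derivation:
Step 1: flows [1->0,2->0,4->0,2->1,3->4] -> levels [9 7 6 7 7]
Step 2: flows [0->1,0->2,0->4,1->2,3=4] -> levels [6 7 8 7 8]
Step 3: flows [1->0,2->0,4->0,2->1,4->3] -> levels [9 7 6 8 6]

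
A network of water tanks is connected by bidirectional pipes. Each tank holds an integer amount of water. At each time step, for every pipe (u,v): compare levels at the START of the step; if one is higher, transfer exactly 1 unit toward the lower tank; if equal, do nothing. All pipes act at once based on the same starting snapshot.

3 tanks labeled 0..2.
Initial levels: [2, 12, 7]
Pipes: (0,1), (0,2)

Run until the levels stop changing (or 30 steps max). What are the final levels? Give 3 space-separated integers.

Answer: 7 7 7

Derivation:
Step 1: flows [1->0,2->0] -> levels [4 11 6]
Step 2: flows [1->0,2->0] -> levels [6 10 5]
Step 3: flows [1->0,0->2] -> levels [6 9 6]
Step 4: flows [1->0,0=2] -> levels [7 8 6]
Step 5: flows [1->0,0->2] -> levels [7 7 7]
Step 6: flows [0=1,0=2] -> levels [7 7 7]
  -> stable (no change)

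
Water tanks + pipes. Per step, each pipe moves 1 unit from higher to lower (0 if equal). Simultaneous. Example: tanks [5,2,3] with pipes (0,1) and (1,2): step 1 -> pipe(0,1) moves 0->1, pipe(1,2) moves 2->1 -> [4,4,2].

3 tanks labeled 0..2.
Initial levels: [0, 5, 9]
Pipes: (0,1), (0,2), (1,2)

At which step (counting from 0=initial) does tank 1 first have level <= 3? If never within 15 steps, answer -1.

Step 1: flows [1->0,2->0,2->1] -> levels [2 5 7]
Step 2: flows [1->0,2->0,2->1] -> levels [4 5 5]
Step 3: flows [1->0,2->0,1=2] -> levels [6 4 4]
Step 4: flows [0->1,0->2,1=2] -> levels [4 5 5]
  -> period-2 cycle (repeats step 2); tank 1 never drops to <=3
Tank 1 never reaches <=3 within 15 steps

Answer: -1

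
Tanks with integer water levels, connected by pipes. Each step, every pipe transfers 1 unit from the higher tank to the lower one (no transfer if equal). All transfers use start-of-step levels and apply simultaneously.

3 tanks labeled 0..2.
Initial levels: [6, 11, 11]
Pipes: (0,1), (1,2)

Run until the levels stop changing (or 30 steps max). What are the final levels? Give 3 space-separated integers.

Answer: 9 10 9

Derivation:
Step 1: flows [1->0,1=2] -> levels [7 10 11]
Step 2: flows [1->0,2->1] -> levels [8 10 10]
Step 3: flows [1->0,1=2] -> levels [9 9 10]
Step 4: flows [0=1,2->1] -> levels [9 10 9]
Step 5: flows [1->0,1->2] -> levels [10 8 10]
Step 6: flows [0->1,2->1] -> levels [9 10 9]
  -> period-2 cycle: step 6 state = step 4 state; never stabilizes
  -> state at step 30: (30-4) mod 2 = 0, same as step 4 -> [9 10 9]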